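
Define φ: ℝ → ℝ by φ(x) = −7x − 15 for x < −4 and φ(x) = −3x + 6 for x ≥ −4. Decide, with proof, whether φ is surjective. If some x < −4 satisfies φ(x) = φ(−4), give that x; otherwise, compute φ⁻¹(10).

Both pieces are strictly decreasing (slopes −7 and −3), so each is injective on its own interval.
The left piece maps (−∞, −4) onto (13, ∞); the right piece maps [−4, ∞) onto (−∞, 18].
The union (13, ∞) ∪ (−∞, 18] covers ℝ, so φ is surjective.
For the follow-up: the images overlap, so an x < −4 with φ(x) = φ(−4) exists. φ(−4) = 18; solving −7x − 15 = 18 for x < −4 gives x = (18 + 15)/(−7) = −33/7.

-33/7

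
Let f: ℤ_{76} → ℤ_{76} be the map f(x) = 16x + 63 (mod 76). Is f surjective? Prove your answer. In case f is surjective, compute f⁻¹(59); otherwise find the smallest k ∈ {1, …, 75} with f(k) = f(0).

By definition, f is surjective if every y in the codomain equals f(x) for some x in the domain.
Since gcd(16, 76) = 4, we have 16x ≡ 0 (mod 4) for all x, so f(x) ≡ 3 (mod 4).
But 0 ≢ 3 (mod 4), so 0 ∈ ℤ_{76} has no preimage. Thus f is not surjective.
Since f is not surjective, we find the least positive k with f(k) = f(0): this means 16k ≡ 0 (mod 76), i.e. 76 ∣ 16k. Since gcd(16, 76) = 4, dividing through by 4 this holds exactly when 19 ∣ 4k, and as gcd(4, 19) = 1, exactly when 19 ∣ k.
The smallest positive such k is 19.

19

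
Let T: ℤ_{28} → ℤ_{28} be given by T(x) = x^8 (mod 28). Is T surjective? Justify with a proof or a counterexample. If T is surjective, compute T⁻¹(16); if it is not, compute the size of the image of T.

T(6): Repeated squaring mod 28: 6^1 ≡ 6, 6^2 ≡ 6² = 36 ≡ 8, 6^4 ≡ 8² = 64 ≡ 8, 6^8 ≡ 8² = 64 ≡ 8. So 6^8 ≡ 8 (mod 28).
T(8): Repeated squaring mod 28: 8^1 ≡ 8, 8^2 ≡ 8² = 64 ≡ 8, 8^4 ≡ 8² = 64 ≡ 8, 8^8 ≡ 8² = 64 ≡ 8. So 8^8 ≡ 8 (mod 28).
So T(6) = T(8) = 8 while 6 ≠ 8, hence T is not injective.
A non-injective map from the 28-element set ℤ_{28} to itself takes at most 27 distinct values, so it cannot be surjective. Therefore T is not surjective.
Since T is not surjective, we determine |image(T)|. Computing x^8 mod 28 for each x (by repeated squaring, reducing mod 28 at every step), the values T(0), T(1), …, T(27) are: 0, 1, 4, 9, 16, 25, 8, 21, 8, 25, 16, 9, 4, 1, 0, 1, 4, 9, 16, 25, 8, 21, 8, 25, 16, 9, 4, 1.
The distinct values are {0, 1, 4, 8, 9, 16, 21, 25}; there are 8 of them.

8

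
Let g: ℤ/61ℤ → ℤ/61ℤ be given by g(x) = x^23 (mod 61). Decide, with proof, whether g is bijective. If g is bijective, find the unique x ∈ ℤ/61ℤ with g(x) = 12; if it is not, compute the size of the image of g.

22

Since 61 is prime, the nonzero elements of ℤ/61ℤ form a cyclic group of order 60.
As gcd(23, 60) = 1, raising to the 23rd power is a bijection on this group: if x_1^23 ≡ x_2^23 then (x_1x_2^{−1})^23 = 1, and the only element of order dividing gcd(23, 60) = 1 is 1, so x_1 = x_2.
With g(0) = 0 this makes g injective on all of ℤ/61ℤ, hence bijective (finite equal-size domain and codomain). In particular g is bijective.
Since g is bijective, we find the preimage of 12. The inverse of x ↦ x^23 on (ℤ/61ℤ)^× is x ↦ x^47, because 23·47 = 1081 = 18·60 + 1 ≡ 1 (mod 60) and x^{60} = 1 for x ≠ 0 (Fermat). So g⁻¹(12) = 12^47 mod 61.
Repeated squaring mod 61: 12^1 ≡ 12, 12^2 ≡ 12² = 144 ≡ 22, 12^4 ≡ 22² = 484 ≡ 57, 12^8 ≡ 57² = 3249 ≡ 16, 12^16 ≡ 16² = 256 ≡ 12, 12^32 ≡ 12² = 144 ≡ 22. Since 47 = 32 + 8 + 4 + 2 + 1, 12^47 ≡ 22·16·57·22·12: 22·16 = 352 ≡ 47, then 47·57 = 2679 ≡ 56, then 56·22 = 1232 ≡ 12, then 12·12 = 144 ≡ 22. So 12^47 ≡ 22 (mod 61).
Hence g⁻¹(12) = 22.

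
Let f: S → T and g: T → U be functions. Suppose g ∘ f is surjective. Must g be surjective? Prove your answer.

Let c ∈ U. Since g ∘ f is surjective, some a ∈ S has g(f(a)) = c. Then b = f(a) ∈ T satisfies g(b) = c. So g is surjective.

surjective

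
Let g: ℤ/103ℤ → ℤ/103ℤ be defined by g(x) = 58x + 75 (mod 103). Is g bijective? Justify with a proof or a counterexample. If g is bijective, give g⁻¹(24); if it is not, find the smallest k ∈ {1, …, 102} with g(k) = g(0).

If g(s) = g(t), then 58s ≡ 58t (mod 103). Because gcd(58, 103) = 1, we may cancel 58 to get s ≡ t (mod 103).
We now compute 58⁻¹ mod 103 explicitly. Euclid's algorithm: 103 = 1·58 + 45, 58 = 1·45 + 13, 45 = 3·13 + 6, 13 = 2·6 + 1; back-substituting gives 1 = 16·58 − 9·103, so 58⁻¹ ≡ 16 (mod 103).
Then y ↦ 16(y − 75) is a two-sided inverse to g, so every y ∈ ℤ/103ℤ has a preimage.
Hence g is bijective.
Since g is bijective, we compute g⁻¹(24): solve 58x + 75 ≡ 24 (mod 103), i.e. 58x ≡ 52 (mod 103).
Multiplying by 58⁻¹ = 16 gives x ≡ 16·52 = 832 = 8·103 + 8 ≡ 8 (mod 103).
Check: g(8) = 58·8 + 75 = 539 = 5·103 + 24 ≡ 24 (mod 103).

8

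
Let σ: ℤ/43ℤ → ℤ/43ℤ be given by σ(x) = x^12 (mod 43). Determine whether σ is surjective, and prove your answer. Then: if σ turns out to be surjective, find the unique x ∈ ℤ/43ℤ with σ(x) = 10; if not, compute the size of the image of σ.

σ(1) = 1^12 = 1.
σ(6): Repeated squaring mod 43: 6^1 ≡ 6, 6^2 ≡ 6² = 36, 6^4 ≡ 36² = 1296 ≡ 6, 6^8 ≡ 6² = 36. Since 12 = 8 + 4, 6^12 ≡ 36·6: 36·6 = 216 ≡ 1. So 6^12 ≡ 1 (mod 43).
So σ(1) = σ(6) = 1 while 1 ≠ 6, therefore σ is not injective.
A non-injective map from the 43-element set ℤ/43ℤ to itself takes at most 42 distinct values, so it cannot be surjective. So σ is not surjective.
Since σ is not surjective, we determine |image(σ)|. Computing x^12 mod 43 for each x (by repeated squaring, reducing mod 43 at every step), the values σ(0), σ(1), …, σ(42) are: 0, 1, 11, 4, 35, 41, 1, 1, 41, 16, 21, 16, 11, 41, 11, 35, 21, 21, 4, 35, 16, 4, 4, 16, 35, 4, 21, 21, 35, 11, 41, 11, 16, 21, 16, 41, 1, 1, 41, 35, 4, 11, 1.
The distinct values are {0, 1, 4, 11, 16, 21, 35, 41}; there are 8 of them.

8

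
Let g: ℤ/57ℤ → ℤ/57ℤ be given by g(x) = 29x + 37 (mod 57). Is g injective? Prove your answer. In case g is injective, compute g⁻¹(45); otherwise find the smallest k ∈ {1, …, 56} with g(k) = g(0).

16

If g(s) = g(t), then 29s ≡ 29t (mod 57). Because gcd(29, 57) = 1, we may cancel 29 to get s ≡ t (mod 57).
Therefore g is injective.
We now compute 29⁻¹ mod 57 explicitly. Euclid's algorithm: 57 = 1·29 + 28, 29 = 1·28 + 1; back-substituting gives 1 = 2·29 − 1·57, so 29⁻¹ ≡ 2 (mod 57).
Since g is injective, we find g⁻¹(45): we need 29x ≡ 45 − 37 ≡ 8 (mod 57). Using 29⁻¹ = 2: x ≡ 2·8 = 16, so x = 16.
Check: g(16) = 29·16 + 37 = 501 = 8·57 + 45 ≡ 45 (mod 57).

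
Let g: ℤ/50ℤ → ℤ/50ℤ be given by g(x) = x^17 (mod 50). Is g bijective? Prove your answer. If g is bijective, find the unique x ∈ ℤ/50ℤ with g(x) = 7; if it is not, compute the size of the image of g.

42

g(0) = 0^17 = 0.
g(10): Repeated squaring mod 50: 10^1 ≡ 10, 10^2 ≡ 10² = 100 ≡ 0, 10^4 ≡ 0² = 0, 10^8 ≡ 0² = 0, 10^16 ≡ 0² = 0. Since 17 = 16 + 1, 10^17 ≡ 0·10: 0·10 = 0. So 10^17 ≡ 0 (mod 50).
So g(0) = g(10) = 0 while 0 ≠ 10, so g is not injective, hence not bijective.
Since g is not bijective, we determine |image(g)|. Computing x^17 mod 50 for each x (by repeated squaring, reducing mod 50 at every step), the values g(0), g(1), …, g(49) are: 0, 1, 22, 13, 34, 25, 36, 7, 48, 19, 0, 21, 42, 33, 4, 25, 6, 27, 18, 39, 0, 41, 12, 3, 24, 25, 26, 47, 38, 9, 0, 11, 32, 23, 44, 25, 46, 17, 8, 29, 0, 31, 2, 43, 14, 25, 16, 37, 28, 49.
The distinct values are {0, 1, 2, 3, 4, 6, 7, 8, 9, 11, 12, 13, 14, 16, 17, 18, 19, 21, 22, 23, 24, 25, 26, 27, 28, 29, 31, 32, 33, 34, 36, 37, 38, 39, 41, 42, 43, 44, 46, 47, 48, 49}; there are 42 of them.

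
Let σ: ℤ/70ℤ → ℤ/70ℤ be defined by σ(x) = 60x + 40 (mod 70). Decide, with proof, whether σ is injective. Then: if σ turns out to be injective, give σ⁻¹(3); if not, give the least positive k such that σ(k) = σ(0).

We have gcd(60, 70) = 10 > 1. Taking s = 0 and t = 7: σ(0) = 40 and σ(7) = 60·7 + 40 = 460 ≡ 40 (mod 70).
So σ(0) = σ(7) while 0 ≠ 7, so σ is not injective.
Since σ is not injective, we find the least positive k with σ(k) = σ(0): this means 60k ≡ 0 (mod 70), i.e. 70 ∣ 60k. Since gcd(60, 70) = 10, dividing through by 10 this holds exactly when 7 ∣ 6k, and as gcd(6, 7) = 1, exactly when 7 ∣ k.
The smallest positive such k is 7.

7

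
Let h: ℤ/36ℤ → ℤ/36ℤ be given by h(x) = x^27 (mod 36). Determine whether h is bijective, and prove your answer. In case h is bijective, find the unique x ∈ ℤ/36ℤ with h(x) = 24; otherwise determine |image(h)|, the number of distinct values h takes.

h(0) = 0^27 = 0.
h(6): Repeated squaring mod 36: 6^1 ≡ 6, 6^2 ≡ 6² = 36 ≡ 0, 6^4 ≡ 0² = 0, 6^8 ≡ 0² = 0, 6^16 ≡ 0² = 0. Since 27 = 16 + 8 + 2 + 1, 6^27 ≡ 0·0·0·6: 0·0 = 0, then 0·0 = 0, then 0·6 = 0. So 6^27 ≡ 0 (mod 36).
So h(0) = h(6) = 0 while 0 ≠ 6, so h is not injective, hence not bijective.
Since h is not bijective, we determine |image(h)|. Computing x^27 mod 36 for each x (by repeated squaring, reducing mod 36 at every step), the values h(0), h(1), …, h(35) are: 0, 1, 8, 27, 28, 17, 0, 19, 8, 9, 28, 35, 0, 1, 8, 27, 28, 17, 0, 19, 8, 9, 28, 35, 0, 1, 8, 27, 28, 17, 0, 19, 8, 9, 28, 35.
The distinct values are {0, 1, 8, 9, 17, 19, 27, 28, 35}; there are 9 of them.

9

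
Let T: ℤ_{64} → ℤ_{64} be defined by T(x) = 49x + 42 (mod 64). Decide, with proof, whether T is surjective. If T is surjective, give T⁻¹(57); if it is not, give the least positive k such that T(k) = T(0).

Since gcd(49, 64) = 1, 49 is invertible modulo 64. Euclid's algorithm: 64 = 1·49 + 15, 49 = 3·15 + 4, 15 = 3·4 + 3, 4 = 1·3 + 1; back-substituting gives 1 = 17·49 − 13·64, so 49⁻¹ ≡ 17 (mod 64).
For any y ∈ ℤ_{64}, x = 17(y − 42) mod 64 satisfies T(x) = 49·17(y − 42) + 42 ≡ y (since 49·17 ≡ 1 mod 64). So every y has a preimage.
So T is surjective.
Since T is surjective, we compute T⁻¹(57): solve 49x + 42 ≡ 57 (mod 64), i.e. 49x ≡ 15 (mod 64).
Multiplying by 49⁻¹ = 17 gives x ≡ 17·15 = 255 = 3·64 + 63 ≡ 63 (mod 64).
Check: T(63) = 49·63 + 42 = 3129 = 48·64 + 57 ≡ 57 (mod 64).

63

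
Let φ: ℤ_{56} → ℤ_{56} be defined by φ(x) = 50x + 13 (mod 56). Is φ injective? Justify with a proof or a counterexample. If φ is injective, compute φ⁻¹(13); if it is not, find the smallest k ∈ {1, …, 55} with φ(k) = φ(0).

We have gcd(50, 56) = 2 > 1. Taking a = 0 and b = 28: φ(0) = 13 and φ(28) = 50·28 + 13 = 1413 ≡ 13 (mod 56).
So φ(0) = φ(28) while 0 ≠ 28, thus φ is not injective.
Since φ is not injective, we find the least positive k with φ(k) = φ(0): this means 50k ≡ 0 (mod 56), i.e. 56 ∣ 50k. Since gcd(50, 56) = 2, dividing through by 2 this holds exactly when 28 ∣ 25k, and as gcd(25, 28) = 1, exactly when 28 ∣ k.
The smallest positive such k is 28.

28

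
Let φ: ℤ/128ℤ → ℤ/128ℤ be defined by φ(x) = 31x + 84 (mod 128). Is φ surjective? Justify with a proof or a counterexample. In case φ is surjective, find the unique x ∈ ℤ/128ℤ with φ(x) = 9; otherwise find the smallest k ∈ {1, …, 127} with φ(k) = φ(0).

43

Since gcd(31, 128) = 1, 31 is invertible modulo 128. Euclid's algorithm: 128 = 4·31 + 4, 31 = 7·4 + 3, 4 = 1·3 + 1; back-substituting gives 1 = 95·31 − 23·128, so 31⁻¹ ≡ 95 (mod 128).
Then y ↦ 95(y − 84) is a two-sided inverse to φ, so every y ∈ ℤ/128ℤ has a preimage.
Hence φ is surjective.
Since φ is surjective, we compute φ⁻¹(9): solve 31x + 84 ≡ 9 (mod 128), i.e. 31x ≡ 53 (mod 128).
Multiplying by 31⁻¹ = 95 gives x ≡ 95·53 = 5035 = 39·128 + 43 ≡ 43 (mod 128).
Check: φ(43) = 31·43 + 84 = 1417 = 11·128 + 9 ≡ 9 (mod 128).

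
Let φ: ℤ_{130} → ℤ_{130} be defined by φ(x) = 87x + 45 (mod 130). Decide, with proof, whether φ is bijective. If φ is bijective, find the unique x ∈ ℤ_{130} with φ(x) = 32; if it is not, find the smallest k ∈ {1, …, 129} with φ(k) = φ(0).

If φ(a) = φ(b), then 87a ≡ 87b (mod 130). Because gcd(87, 130) = 1, we may cancel 87 to get a ≡ b (mod 130).
We now compute 87⁻¹ mod 130 explicitly. Euclid's algorithm: 130 = 1·87 + 43, 87 = 2·43 + 1; back-substituting gives 1 = 3·87 − 2·130, so 87⁻¹ ≡ 3 (mod 130).
For any y ∈ ℤ_{130}, x = 3(y − 45) mod 130 satisfies φ(x) = 87·3(y − 45) + 45 ≡ y (since 87·3 ≡ 1 mod 130). So every y has a preimage.
Hence φ is bijective.
Since φ is bijective, we compute φ⁻¹(32): solve 87x + 45 ≡ 32 (mod 130), i.e. 87x ≡ 117 (mod 130).
Multiplying by 87⁻¹ = 3 gives x ≡ 3·117 = 351 = 2·130 + 91 ≡ 91 (mod 130).
Check: φ(91) = 87·91 + 45 = 7962 = 61·130 + 32 ≡ 32 (mod 130).

91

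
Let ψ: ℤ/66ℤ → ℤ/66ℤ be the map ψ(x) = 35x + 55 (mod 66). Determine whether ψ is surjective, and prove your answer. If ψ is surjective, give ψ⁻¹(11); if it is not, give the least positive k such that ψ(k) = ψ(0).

44

Recall: surjectivity means every element of the codomain has a preimage under ψ.
Since gcd(35, 66) = 1, 35 is invertible modulo 66. Euclid's algorithm: 66 = 1·35 + 31, 35 = 1·31 + 4, 31 = 7·4 + 3, 4 = 1·3 + 1; back-substituting gives 1 = 17·35 − 9·66, so 35⁻¹ ≡ 17 (mod 66).
For any y ∈ ℤ/66ℤ, x = 17(y − 55) mod 66 satisfies ψ(x) = 35·17(y − 55) + 55 ≡ y (since 35·17 ≡ 1 mod 66). So every y has a preimage.
So ψ is surjective.
Since ψ is surjective, we compute ψ⁻¹(11): solve 35x + 55 ≡ 11 (mod 66), i.e. 35x ≡ 22 (mod 66).
Multiplying by 35⁻¹ = 17 gives x ≡ 17·22 = 374 = 5·66 + 44 ≡ 44 (mod 66).
Check: ψ(44) = 35·44 + 55 = 1595 = 24·66 + 11 ≡ 11 (mod 66).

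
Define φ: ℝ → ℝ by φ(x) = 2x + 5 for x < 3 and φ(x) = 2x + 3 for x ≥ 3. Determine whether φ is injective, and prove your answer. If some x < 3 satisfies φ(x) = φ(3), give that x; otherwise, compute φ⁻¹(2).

2

Both pieces are strictly increasing (slopes 2 and 2), so each is injective on its own interval.
The left piece maps (−∞, 3) onto (−∞, 11); the right piece maps [3, ∞) onto [9, ∞).
These images overlap. In particular φ(3) = 9 (right piece), and solving 2x + 5 = 9 on the left piece gives x = 2 < 3.
So φ(2) = φ(3) with 2 ≠ 3, and φ is not injective. This x = 2 is the requested value below 3.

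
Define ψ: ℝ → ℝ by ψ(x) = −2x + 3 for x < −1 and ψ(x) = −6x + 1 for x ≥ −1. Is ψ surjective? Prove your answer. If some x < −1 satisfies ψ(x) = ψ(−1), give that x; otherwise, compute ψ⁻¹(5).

-2

Both pieces are strictly decreasing (slopes −2 and −6), so each is injective on its own interval.
The left piece maps (−∞, −1) onto (5, ∞); the right piece maps [−1, ∞) onto (−∞, 7].
The union (5, ∞) ∪ (−∞, 7] covers ℝ, so ψ is surjective.
For the follow-up: the images overlap, so an x < −1 with ψ(x) = ψ(−1) exists. ψ(−1) = 7; solving −2x + 3 = 7 for x < −1 gives x = (7 − 3)/(−2) = −2.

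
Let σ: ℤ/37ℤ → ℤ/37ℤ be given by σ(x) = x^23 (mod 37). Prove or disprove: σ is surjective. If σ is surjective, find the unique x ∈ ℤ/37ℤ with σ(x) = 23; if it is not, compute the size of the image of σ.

29

Since 37 is prime, the nonzero elements of ℤ/37ℤ form a cyclic group of order 36.
As gcd(23, 36) = 1, raising to the 23rd power is a bijection on this group: if a^23 ≡ b^23 then (ab^{−1})^23 = 1, and the only element of order dividing gcd(23, 36) = 1 is 1, so a = b.
With σ(0) = 0 this makes σ injective on all of ℤ/37ℤ, hence bijective (finite equal-size domain and codomain). In particular σ is surjective.
Since σ is surjective, we find the preimage of 23. The inverse of x ↦ x^23 on (ℤ/37ℤ)^× is x ↦ x^11, because 23·11 = 253 = 7·36 + 1 ≡ 1 (mod 36) and x^{36} = 1 for x ≠ 0 (Fermat). So σ⁻¹(23) = 23^11 mod 37.
Repeated squaring mod 37: 23^1 ≡ 23, 23^2 ≡ 23² = 529 ≡ 11, 23^4 ≡ 11² = 121 ≡ 10, 23^8 ≡ 10² = 100 ≡ 26. Since 11 = 8 + 2 + 1, 23^11 ≡ 26·11·23: 26·11 = 286 ≡ 27, then 27·23 = 621 ≡ 29. So 23^11 ≡ 29 (mod 37).
Hence σ⁻¹(23) = 29.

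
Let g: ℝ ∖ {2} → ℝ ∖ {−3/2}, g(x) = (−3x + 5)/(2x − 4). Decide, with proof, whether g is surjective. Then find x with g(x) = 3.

For any y ≠ −3/2, solving y(2x − 4) = −3x + 5 for x gives a well-defined x ≠ 2. So g is surjective.
Solving g(x) = 3: cross-multiplying gives −3x + 5 = 3(2x − 4), which rearranges to −9x = −17, so x = 17/9.

17/9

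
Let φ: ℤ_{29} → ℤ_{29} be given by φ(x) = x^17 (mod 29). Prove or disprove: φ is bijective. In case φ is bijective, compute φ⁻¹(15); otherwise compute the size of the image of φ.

Since 29 is prime, the nonzero elements of ℤ_{29} form a cyclic group of order 28.
As gcd(17, 28) = 1, raising to the 17th power is a bijection on this group: if x_1^17 ≡ x_2^17 then (x_1x_2^{−1})^17 = 1, and the only element of order dividing gcd(17, 28) = 1 is 1, so x_1 = x_2.
With φ(0) = 0 this makes φ injective on all of ℤ_{29}, hence bijective (finite equal-size domain and codomain). In particular φ is bijective.
Since φ is bijective, we find the preimage of 15. The inverse of x ↦ x^17 on (ℤ_{29})^× is x ↦ x^5, because 17·5 = 85 = 3·28 + 1 ≡ 1 (mod 28) and x^{28} = 1 for x ≠ 0 (Fermat). So φ⁻¹(15) = 15^5 mod 29.
Repeated squaring mod 29: 15^1 ≡ 15, 15^2 ≡ 15² = 225 ≡ 22, 15^4 ≡ 22² = 484 ≡ 20. Since 5 = 4 + 1, 15^5 ≡ 20·15: 20·15 = 300 ≡ 10. So 15^5 ≡ 10 (mod 29).
Hence φ⁻¹(15) = 10.

10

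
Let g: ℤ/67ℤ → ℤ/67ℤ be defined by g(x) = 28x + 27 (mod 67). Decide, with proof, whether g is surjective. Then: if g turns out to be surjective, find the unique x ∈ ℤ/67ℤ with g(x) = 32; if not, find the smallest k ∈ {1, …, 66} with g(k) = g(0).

Since gcd(28, 67) = 1, 28 is invertible modulo 67. Euclid's algorithm: 67 = 2·28 + 11, 28 = 2·11 + 6, 11 = 1·6 + 5, 6 = 1·5 + 1; back-substituting gives 1 = 12·28 − 5·67, so 28⁻¹ ≡ 12 (mod 67).
For any y ∈ ℤ/67ℤ, x = 12(y − 27) mod 67 satisfies g(x) = 28·12(y − 27) + 27 ≡ y (since 28·12 ≡ 1 mod 67). So every y has a preimage.
Thus g is surjective.
Since g is surjective, we find g⁻¹(32): we need 28x ≡ 32 − 27 ≡ 5 (mod 67). Using 28⁻¹ = 12: x ≡ 12·5 = 60, so x = 60.
Check: g(60) = 28·60 + 27 = 1707 = 25·67 + 32 ≡ 32 (mod 67).

60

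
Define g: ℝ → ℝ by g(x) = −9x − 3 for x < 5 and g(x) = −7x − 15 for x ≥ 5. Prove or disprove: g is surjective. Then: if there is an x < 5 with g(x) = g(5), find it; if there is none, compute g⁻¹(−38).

35/9

Both pieces are strictly decreasing (slopes −9 and −7), so each is injective on its own interval.
The left piece maps (−∞, 5) onto (−48, ∞); the right piece maps [5, ∞) onto (−∞, −50].
The union (−48, ∞) ∪ (−∞, −50] omits the interval between −48 and −50; in particular −48 has no preimage. So g is not surjective.
Because the two images are disjoint, no x < 5 has g(x) = g(5), so we compute g⁻¹(−38): −38 lies in (−48, ∞), so solve −9x − 3 = −38: x = (−38 + 3)/(−9) = 35/9.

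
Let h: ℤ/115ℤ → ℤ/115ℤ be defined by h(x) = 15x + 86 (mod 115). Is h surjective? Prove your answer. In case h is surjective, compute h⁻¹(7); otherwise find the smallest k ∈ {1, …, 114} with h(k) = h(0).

23

Since gcd(15, 115) = 5, we have 15x ≡ 0 (mod 5) for all x, so h(x) ≡ 1 (mod 5).
But 0 ≢ 1 (mod 5), so 0 ∈ ℤ/115ℤ has no preimage. Therefore h is not surjective.
Since h is not surjective, we find the least positive k with h(k) = h(0): this means 15k ≡ 0 (mod 115), i.e. 115 ∣ 15k. Since gcd(15, 115) = 5, dividing through by 5 this holds exactly when 23 ∣ 3k, and as gcd(3, 23) = 1, exactly when 23 ∣ k.
The smallest positive such k is 23.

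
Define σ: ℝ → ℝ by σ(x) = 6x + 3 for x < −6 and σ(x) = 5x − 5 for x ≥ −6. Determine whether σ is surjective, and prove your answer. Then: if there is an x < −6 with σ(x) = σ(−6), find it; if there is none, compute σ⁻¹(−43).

-19/3

Both pieces are strictly increasing (slopes 6 and 5), so each is injective on its own interval.
The left piece maps (−∞, −6) onto (−∞, −33); the right piece maps [−6, ∞) onto [−35, ∞).
The union (−∞, −33) ∪ [−35, ∞) covers ℝ, so σ is surjective.
For the follow-up: the images overlap, so an x < −6 with σ(x) = σ(−6) exists. σ(−6) = −35; solving 6x + 3 = −35 for x < −6 gives x = (−35 − 3)/6 = −19/3.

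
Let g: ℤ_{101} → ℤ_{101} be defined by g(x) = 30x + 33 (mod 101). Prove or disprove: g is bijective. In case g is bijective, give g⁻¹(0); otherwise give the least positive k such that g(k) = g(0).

9

Recall that injectivity means: for all s, t in the domain, g(s) = g(t) implies s = t.
Suppose g(s) = g(t) in ℤ_{101}. Then 30s + 33 ≡ 30t + 33 (mod 101), therefore 30(s − t) ≡ 0 (mod 101).
Since gcd(30, 101) = 1, 30 is invertible modulo 101, hence s − t ≡ 0 (mod 101), i.e. s = t.
We now compute 30⁻¹ mod 101 explicitly. Euclid's algorithm: 101 = 3·30 + 11, 30 = 2·11 + 8, 11 = 1·8 + 3, 8 = 2·3 + 2, 3 = 1·2 + 1; back-substituting gives 1 = 64·30 − 19·101, so 30⁻¹ ≡ 64 (mod 101).
Then y ↦ 64(y − 33) is a two-sided inverse to g, so every y ∈ ℤ_{101} has a preimage.
Thus g is bijective.
Since g is bijective, we compute g⁻¹(0): solve 30x + 33 ≡ 0 (mod 101), i.e. 30x ≡ 68 (mod 101).
Multiplying by 30⁻¹ = 64 gives x ≡ 64·68 = 4352 = 43·101 + 9 ≡ 9 (mod 101).
Check: g(9) = 30·9 + 33 = 303 = 3·101 + 0 ≡ 0 (mod 101).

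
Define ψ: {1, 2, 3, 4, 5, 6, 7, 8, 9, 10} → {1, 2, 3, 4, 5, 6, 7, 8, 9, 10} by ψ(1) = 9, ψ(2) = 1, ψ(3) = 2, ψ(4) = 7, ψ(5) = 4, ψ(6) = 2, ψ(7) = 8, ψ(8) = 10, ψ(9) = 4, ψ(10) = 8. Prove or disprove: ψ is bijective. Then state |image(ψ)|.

ψ(3) = 2 = ψ(6) with 3 ≠ 6, so ψ is not injective, hence not bijective.
The image of ψ is {1, 2, 4, 7, 8, 9, 10}, which has 7 elements.

7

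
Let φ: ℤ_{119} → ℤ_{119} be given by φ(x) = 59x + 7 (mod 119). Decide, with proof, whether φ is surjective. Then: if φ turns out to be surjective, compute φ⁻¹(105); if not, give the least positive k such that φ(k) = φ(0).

42

Since gcd(59, 119) = 1, 59 is invertible modulo 119. Euclid's algorithm: 119 = 2·59 + 1; back-substituting gives 1 = 117·59 − 58·119, so 59⁻¹ ≡ 117 (mod 119).
Then y ↦ 117(y − 7) is a two-sided inverse to φ, so every y ∈ ℤ_{119} has a preimage.
Hence φ is surjective.
Since φ is surjective, we find φ⁻¹(105): we need 59x ≡ 105 − 7 ≡ 98 (mod 119). Using 59⁻¹ = 117: x ≡ 117·98 = 11466 = 96·119 + 42, so x = 42.
Check: φ(42) = 59·42 + 7 = 2485 = 20·119 + 105 ≡ 105 (mod 119).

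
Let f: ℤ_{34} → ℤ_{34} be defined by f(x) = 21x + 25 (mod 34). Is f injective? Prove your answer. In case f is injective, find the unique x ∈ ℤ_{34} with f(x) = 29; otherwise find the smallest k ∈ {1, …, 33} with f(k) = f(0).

Recall that injectivity means: for all x_1, x_2 in the domain, f(x_1) = f(x_2) implies x_1 = x_2.
If f(x_1) = f(x_2), then 21x_1 ≡ 21x_2 (mod 34). Because gcd(21, 34) = 1, we may cancel 21 to get x_1 ≡ x_2 (mod 34).
So f is injective.
We now compute 21⁻¹ mod 34 explicitly. Euclid's algorithm: 34 = 1·21 + 13, 21 = 1·13 + 8, 13 = 1·8 + 5, 8 = 1·5 + 3, 5 = 1·3 + 2, 3 = 1·2 + 1; back-substituting gives 1 = 13·21 − 8·34, so 21⁻¹ ≡ 13 (mod 34).
Since f is injective, we find f⁻¹(29): we need 21x ≡ 29 − 25 ≡ 4 (mod 34). Using 21⁻¹ = 13: x ≡ 13·4 = 52 = 1·34 + 18, so x = 18.
Check: f(18) = 21·18 + 25 = 403 = 11·34 + 29 ≡ 29 (mod 34).

18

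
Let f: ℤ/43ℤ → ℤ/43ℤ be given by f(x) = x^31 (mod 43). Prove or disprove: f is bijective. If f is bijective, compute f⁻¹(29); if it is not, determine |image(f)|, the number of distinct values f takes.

34

Since 43 is prime, the nonzero elements of ℤ/43ℤ form a cyclic group of order 42.
As gcd(31, 42) = 1, raising to the 31st power is a bijection on this group: if a^31 ≡ b^31 then (ab^{−1})^31 = 1, and the only element of order dividing gcd(31, 42) = 1 is 1, so a = b.
With f(0) = 0 this makes f injective on all of ℤ/43ℤ, hence bijective (finite equal-size domain and codomain). In particular f is bijective.
Since f is bijective, we find the preimage of 29. The inverse of x ↦ x^31 on (ℤ/43ℤ)^× is x ↦ x^19, because 31·19 = 589 = 14·42 + 1 ≡ 1 (mod 42) and x^{42} = 1 for x ≠ 0 (Fermat). So f⁻¹(29) = 29^19 mod 43.
Repeated squaring mod 43: 29^1 ≡ 29, 29^2 ≡ 29² = 841 ≡ 24, 29^4 ≡ 24² = 576 ≡ 17, 29^8 ≡ 17² = 289 ≡ 31, 29^16 ≡ 31² = 961 ≡ 15. Since 19 = 16 + 2 + 1, 29^19 ≡ 15·24·29: 15·24 = 360 ≡ 16, then 16·29 = 464 ≡ 34. So 29^19 ≡ 34 (mod 43).
Hence f⁻¹(29) = 34.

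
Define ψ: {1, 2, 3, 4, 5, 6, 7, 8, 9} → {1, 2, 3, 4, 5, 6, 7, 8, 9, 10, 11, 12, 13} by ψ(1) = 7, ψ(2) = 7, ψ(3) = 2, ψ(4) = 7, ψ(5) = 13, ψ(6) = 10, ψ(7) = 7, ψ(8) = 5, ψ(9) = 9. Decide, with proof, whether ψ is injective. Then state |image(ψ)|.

6

ψ(1) = 7 = ψ(2) with 1 ≠ 2, so ψ is not injective.
The image of ψ is {2, 5, 7, 9, 10, 13}, which has 6 elements.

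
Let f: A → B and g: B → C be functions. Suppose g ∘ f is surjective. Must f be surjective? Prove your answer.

No. Take A = {1, 2}, B = {1, 2, 3}, C = {1}, f(a) = 1 for every a ∈ A, and g(b) = 1 for every b ∈ B.
Then g ∘ f is surjective onto {1}, but 3 ∈ B has no preimage under f, so f is not surjective.

not surjective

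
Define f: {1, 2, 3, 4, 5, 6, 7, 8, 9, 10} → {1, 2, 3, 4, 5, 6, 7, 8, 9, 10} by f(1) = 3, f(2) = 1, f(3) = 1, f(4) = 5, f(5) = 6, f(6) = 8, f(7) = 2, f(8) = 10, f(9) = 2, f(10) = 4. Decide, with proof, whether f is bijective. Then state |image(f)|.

8

f(2) = 1 = f(3) with 2 ≠ 3, so f is not injective, hence not bijective.
The image of f is {1, 2, 3, 4, 5, 6, 8, 10}, which has 8 elements.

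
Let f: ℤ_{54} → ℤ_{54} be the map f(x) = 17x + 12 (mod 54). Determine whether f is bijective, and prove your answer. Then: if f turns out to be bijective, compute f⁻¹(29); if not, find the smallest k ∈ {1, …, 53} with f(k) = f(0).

1

Suppose f(s) = f(t) in ℤ_{54}. Then 17s + 12 ≡ 17t + 12 (mod 54), therefore 17(s − t) ≡ 0 (mod 54).
Since gcd(17, 54) = 1, 17 is invertible modulo 54, hence s − t ≡ 0 (mod 54), i.e. s = t.
We now compute 17⁻¹ mod 54 explicitly. Euclid's algorithm: 54 = 3·17 + 3, 17 = 5·3 + 2, 3 = 1·2 + 1; back-substituting gives 1 = 35·17 − 11·54, so 17⁻¹ ≡ 35 (mod 54).
Then y ↦ 35(y − 12) is a two-sided inverse to f, so every y ∈ ℤ_{54} has a preimage.
So f is bijective.
Since f is bijective, we find f⁻¹(29): we need 17x ≡ 29 − 12 ≡ 17 (mod 54). Using 17⁻¹ = 35: x ≡ 35·17 = 595 = 11·54 + 1, so x = 1.
Check: f(1) = 17·1 + 12 = 29 ≡ 29 (mod 54).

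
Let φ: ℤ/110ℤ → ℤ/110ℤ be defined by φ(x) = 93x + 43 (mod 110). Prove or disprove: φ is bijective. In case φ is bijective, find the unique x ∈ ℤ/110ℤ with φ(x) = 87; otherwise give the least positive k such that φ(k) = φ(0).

Recall that φ is injective when φ(a) = φ(b) forces a = b.
Suppose φ(a) = φ(b) in ℤ/110ℤ. Then 93a + 43 ≡ 93b + 43 (mod 110), thus 93(a − b) ≡ 0 (mod 110).
Since gcd(93, 110) = 1, 93 is invertible modulo 110, therefore a − b ≡ 0 (mod 110), i.e. a = b.
We now compute 93⁻¹ mod 110 explicitly. Euclid's algorithm: 110 = 1·93 + 17, 93 = 5·17 + 8, 17 = 2·8 + 1; back-substituting gives 1 = 97·93 − 82·110, so 93⁻¹ ≡ 97 (mod 110).
Then y ↦ 97(y − 43) is a two-sided inverse to φ, so every y ∈ ℤ/110ℤ has a preimage.
So φ is bijective.
Since φ is bijective, we compute φ⁻¹(87): solve 93x + 43 ≡ 87 (mod 110), i.e. 93x ≡ 44 (mod 110).
Multiplying by 93⁻¹ = 97 gives x ≡ 97·44 = 4268 = 38·110 + 88 ≡ 88 (mod 110).
Check: φ(88) = 93·88 + 43 = 8227 = 74·110 + 87 ≡ 87 (mod 110).

88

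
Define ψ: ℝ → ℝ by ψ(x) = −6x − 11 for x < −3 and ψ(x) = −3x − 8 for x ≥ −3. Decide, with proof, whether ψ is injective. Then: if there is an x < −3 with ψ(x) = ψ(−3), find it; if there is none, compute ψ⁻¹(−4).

Both pieces are strictly decreasing (slopes −6 and −3), so each is injective on its own interval.
The left piece maps (−∞, −3) onto (7, ∞); the right piece maps [−3, ∞) onto (−∞, 1].
These images are disjoint, so no value is attained by both pieces. So ψ is injective.
Because the two images are disjoint, no x < −3 has ψ(x) = ψ(−3), so we compute ψ⁻¹(−4): −4 lies in (−∞, 1], so solve −3x − 8 = −4: x = (−4 + 8)/(−3) = −4/3.

-4/3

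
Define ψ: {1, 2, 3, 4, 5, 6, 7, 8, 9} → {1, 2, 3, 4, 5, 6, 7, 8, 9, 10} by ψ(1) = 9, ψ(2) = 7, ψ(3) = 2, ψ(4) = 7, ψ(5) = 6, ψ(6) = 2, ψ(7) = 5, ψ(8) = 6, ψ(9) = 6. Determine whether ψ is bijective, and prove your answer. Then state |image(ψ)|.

5

ψ(2) = 7 = ψ(4) with 2 ≠ 4, so ψ is not injective, hence not bijective.
The image of ψ is {2, 5, 6, 7, 9}, which has 5 elements.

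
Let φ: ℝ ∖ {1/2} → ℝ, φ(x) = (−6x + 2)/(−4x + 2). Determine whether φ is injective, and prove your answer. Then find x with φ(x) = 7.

Suppose φ(x_1) = φ(x_2). Cross-multiplying: (−6x_1 + 2)(−4x_2 + 2) = (−6x_2 + 2)(−4x_1 + 2).
Expanding both sides and cancelling the symmetric terms leaves −4·(x_1 − x_2) = 0. Since −4 ≠ 0, x_1 = x_2. Thus φ is injective.
Solving φ(x) = 7: cross-multiplying gives −6x + 2 = 7(−4x + 2), which rearranges to 22x = 12, so x = 6/11.

6/11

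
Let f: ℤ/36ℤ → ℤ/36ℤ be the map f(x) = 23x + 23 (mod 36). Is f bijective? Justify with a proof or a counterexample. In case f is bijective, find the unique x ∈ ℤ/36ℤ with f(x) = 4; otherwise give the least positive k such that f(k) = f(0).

If f(s) = f(t), then 23s ≡ 23t (mod 36). Because gcd(23, 36) = 1, we may cancel 23 to get s ≡ t (mod 36).
We now compute 23⁻¹ mod 36 explicitly. Euclid's algorithm: 36 = 1·23 + 13, 23 = 1·13 + 10, 13 = 1·10 + 3, 10 = 3·3 + 1; back-substituting gives 1 = 11·23 − 7·36, so 23⁻¹ ≡ 11 (mod 36).
Then y ↦ 11(y − 23) is a two-sided inverse to f, so every y ∈ ℤ/36ℤ has a preimage.
So f is bijective.
Since f is bijective, we compute f⁻¹(4): solve 23x + 23 ≡ 4 (mod 36), i.e. 23x ≡ 17 (mod 36).
Multiplying by 23⁻¹ = 11 gives x ≡ 11·17 = 187 = 5·36 + 7 ≡ 7 (mod 36).
Check: f(7) = 23·7 + 23 = 184 = 5·36 + 4 ≡ 4 (mod 36).

7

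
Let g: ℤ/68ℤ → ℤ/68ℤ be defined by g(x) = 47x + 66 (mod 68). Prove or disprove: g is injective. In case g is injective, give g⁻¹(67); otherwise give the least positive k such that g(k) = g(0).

Suppose g(s) = g(t) in ℤ/68ℤ. Then 47s + 66 ≡ 47t + 66 (mod 68), hence 47(s − t) ≡ 0 (mod 68).
Since gcd(47, 68) = 1, 47 is invertible modulo 68, thus s − t ≡ 0 (mod 68), i.e. s = t.
So g is injective.
We now compute 47⁻¹ mod 68 explicitly. Euclid's algorithm: 68 = 1·47 + 21, 47 = 2·21 + 5, 21 = 4·5 + 1; back-substituting gives 1 = 55·47 − 38·68, so 47⁻¹ ≡ 55 (mod 68).
Since g is injective, we compute g⁻¹(67): solve 47x + 66 ≡ 67 (mod 68), i.e. 47x ≡ 1 (mod 68).
Multiplying by 47⁻¹ = 55 gives x ≡ 55·1 = 55 ≡ 55 (mod 68).
Check: g(55) = 47·55 + 66 = 2651 = 38·68 + 67 ≡ 67 (mod 68).

55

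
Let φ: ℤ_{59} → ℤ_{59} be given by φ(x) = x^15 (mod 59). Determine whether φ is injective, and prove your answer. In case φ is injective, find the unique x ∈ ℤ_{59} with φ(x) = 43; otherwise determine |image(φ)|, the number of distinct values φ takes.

39

Since 59 is prime, the nonzero elements of ℤ_{59} form a cyclic group of order 58.
As gcd(15, 58) = 1, raising to the 15th power is a bijection on this group: if a^15 ≡ b^15 then (ab^{−1})^15 = 1, and the only element of order dividing gcd(15, 58) = 1 is 1, so a = b.
With φ(0) = 0 this makes φ injective on all of ℤ_{59}, hence bijective (finite equal-size domain and codomain). In particular φ is injective.
Since φ is injective, we find the preimage of 43. The inverse of x ↦ x^15 on (ℤ_{59})^× is x ↦ x^31, because 15·31 = 465 = 8·58 + 1 ≡ 1 (mod 58) and x^{58} = 1 for x ≠ 0 (Fermat). So φ⁻¹(43) = 43^31 mod 59.
Repeated squaring mod 59: 43^1 ≡ 43, 43^2 ≡ 43² = 1849 ≡ 20, 43^4 ≡ 20² = 400 ≡ 46, 43^8 ≡ 46² = 2116 ≡ 51, 43^16 ≡ 51² = 2601 ≡ 5. Since 31 = 16 + 8 + 4 + 2 + 1, 43^31 ≡ 5·51·46·20·43: 5·51 = 255 ≡ 19, then 19·46 = 874 ≡ 48, then 48·20 = 960 ≡ 16, then 16·43 = 688 ≡ 39. So 43^31 ≡ 39 (mod 59).
Hence φ⁻¹(43) = 39.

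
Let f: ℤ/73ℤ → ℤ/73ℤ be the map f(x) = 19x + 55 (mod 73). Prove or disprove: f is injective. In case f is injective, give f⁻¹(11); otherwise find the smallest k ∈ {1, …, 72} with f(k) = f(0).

63

By definition, f is injective when f(u) = f(v) forces u = v.
If f(u) = f(v), then 19u ≡ 19v (mod 73). Because gcd(19, 73) = 1, we may cancel 19 to get u ≡ v (mod 73).
Therefore f is injective.
We now compute 19⁻¹ mod 73 explicitly. Euclid's algorithm: 73 = 3·19 + 16, 19 = 1·16 + 3, 16 = 5·3 + 1; back-substituting gives 1 = 50·19 − 13·73, so 19⁻¹ ≡ 50 (mod 73).
Since f is injective, we find f⁻¹(11): we need 19x ≡ 11 − 55 ≡ 29 (mod 73). Using 19⁻¹ = 50: x ≡ 50·29 = 1450 = 19·73 + 63, so x = 63.
Check: f(63) = 19·63 + 55 = 1252 = 17·73 + 11 ≡ 11 (mod 73).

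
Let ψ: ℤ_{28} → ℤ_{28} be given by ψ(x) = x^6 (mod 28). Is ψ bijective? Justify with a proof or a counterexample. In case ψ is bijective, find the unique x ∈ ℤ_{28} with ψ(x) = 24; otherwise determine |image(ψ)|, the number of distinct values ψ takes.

4

ψ(1) = 1^6 = 1.
ψ(3): Repeated squaring mod 28: 3^1 ≡ 3, 3^2 ≡ 3² = 9, 3^4 ≡ 9² = 81 ≡ 25. Since 6 = 4 + 2, 3^6 ≡ 25·9: 25·9 = 225 ≡ 1. So 3^6 ≡ 1 (mod 28).
So ψ(1) = ψ(3) = 1 while 1 ≠ 3, hence ψ is not injective, hence not bijective.
Since ψ is not bijective, we determine |image(ψ)|. Computing x^6 mod 28 for each x (by repeated squaring, reducing mod 28 at every step), the values ψ(0), ψ(1), …, ψ(27) are: 0, 1, 8, 1, 8, 1, 8, 21, 8, 1, 8, 1, 8, 1, 0, 1, 8, 1, 8, 1, 8, 21, 8, 1, 8, 1, 8, 1.
The distinct values are {0, 1, 8, 21}; there are 4 of them.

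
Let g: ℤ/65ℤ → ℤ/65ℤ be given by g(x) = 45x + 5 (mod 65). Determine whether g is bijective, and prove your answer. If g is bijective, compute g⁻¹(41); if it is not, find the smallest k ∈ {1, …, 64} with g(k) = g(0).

13

We have gcd(45, 65) = 5 > 1. Taking u = 0 and v = 13: g(0) = 5 and g(13) = 45·13 + 5 = 590 ≡ 5 (mod 65).
So g(0) = g(13) while 0 ≠ 13, therefore g is not injective, hence not bijective.
Since g is not bijective, we find the least positive k with g(k) = g(0): this means 45k ≡ 0 (mod 65), i.e. 65 ∣ 45k. Since gcd(45, 65) = 5, dividing through by 5 this holds exactly when 13 ∣ 9k, and as gcd(9, 13) = 1, exactly when 13 ∣ k.
The smallest positive such k is 13.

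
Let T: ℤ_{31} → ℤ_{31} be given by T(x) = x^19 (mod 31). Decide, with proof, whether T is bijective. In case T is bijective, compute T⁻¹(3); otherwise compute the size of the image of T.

12

Since 31 is prime, the nonzero elements of ℤ_{31} form a cyclic group of order 30.
As gcd(19, 30) = 1, raising to the 19th power is a bijection on this group: if s^19 ≡ t^19 then (st^{−1})^19 = 1, and the only element of order dividing gcd(19, 30) = 1 is 1, so s = t.
With T(0) = 0 this makes T injective on all of ℤ_{31}, hence bijective (finite equal-size domain and codomain). In particular T is bijective.
Since T is bijective, we find the preimage of 3. The inverse of x ↦ x^19 on (ℤ_{31})^× is x ↦ x^19, because 19·19 = 361 = 12·30 + 1 ≡ 1 (mod 30) and x^{30} = 1 for x ≠ 0 (Fermat). So T⁻¹(3) = 3^19 mod 31.
Repeated squaring mod 31: 3^1 ≡ 3, 3^2 ≡ 3² = 9, 3^4 ≡ 9² = 81 ≡ 19, 3^8 ≡ 19² = 361 ≡ 20, 3^16 ≡ 20² = 400 ≡ 28. Since 19 = 16 + 2 + 1, 3^19 ≡ 28·9·3: 28·9 = 252 ≡ 4, then 4·3 = 12. So 3^19 ≡ 12 (mod 31).
Hence T⁻¹(3) = 12.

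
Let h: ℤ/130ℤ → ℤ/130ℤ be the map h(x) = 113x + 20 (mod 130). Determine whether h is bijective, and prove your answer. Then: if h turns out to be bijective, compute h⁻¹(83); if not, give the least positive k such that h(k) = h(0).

111

Recall: h is injective when h(a) = h(b) forces a = b.
Suppose h(a) = h(b) in ℤ/130ℤ. Then 113a + 20 ≡ 113b + 20 (mod 130), thus 113(a − b) ≡ 0 (mod 130).
Since gcd(113, 130) = 1, 113 is invertible modulo 130, hence a − b ≡ 0 (mod 130), i.e. a = b.
We now compute 113⁻¹ mod 130 explicitly. Euclid's algorithm: 130 = 1·113 + 17, 113 = 6·17 + 11, 17 = 1·11 + 6, 11 = 1·6 + 5, 6 = 1·5 + 1; back-substituting gives 1 = 107·113 − 93·130, so 113⁻¹ ≡ 107 (mod 130).
For any y ∈ ℤ/130ℤ, x = 107(y − 20) mod 130 satisfies h(x) = 113·107(y − 20) + 20 ≡ y (since 113·107 ≡ 1 mod 130). So every y has a preimage.
So h is bijective.
Since h is bijective, we find h⁻¹(83): we need 113x ≡ 83 − 20 ≡ 63 (mod 130). Using 113⁻¹ = 107: x ≡ 107·63 = 6741 = 51·130 + 111, so x = 111.
Check: h(111) = 113·111 + 20 = 12563 = 96·130 + 83 ≡ 83 (mod 130).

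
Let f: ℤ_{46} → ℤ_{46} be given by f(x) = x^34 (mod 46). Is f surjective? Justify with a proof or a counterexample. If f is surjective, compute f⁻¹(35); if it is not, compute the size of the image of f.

24

f(22): Repeated squaring mod 46: 22^1 ≡ 22, 22^2 ≡ 22² = 484 ≡ 24, 22^4 ≡ 24² = 576 ≡ 24, 22^8 ≡ 24² = 576 ≡ 24, 22^16 ≡ 24² = 576 ≡ 24, 22^32 ≡ 24² = 576 ≡ 24. Since 34 = 32 + 2, 22^34 ≡ 24·24: 24·24 = 576 ≡ 24. So 22^34 ≡ 24 (mod 46).
f(24): Repeated squaring mod 46: 24^1 ≡ 24, 24^2 ≡ 24² = 576 ≡ 24, 24^4 ≡ 24² = 576 ≡ 24, 24^8 ≡ 24² = 576 ≡ 24, 24^16 ≡ 24² = 576 ≡ 24, 24^32 ≡ 24² = 576 ≡ 24. Since 34 = 32 + 2, 24^34 ≡ 24·24: 24·24 = 576 ≡ 24. So 24^34 ≡ 24 (mod 46).
So f(22) = f(24) = 24 while 22 ≠ 24, therefore f is not injective.
A non-injective map from the 46-element set ℤ_{46} to itself takes at most 45 distinct values, so it cannot be surjective. So f is not surjective.
Since f is not surjective, we determine |image(f)|. Computing x^34 mod 46 for each x (by repeated squaring, reducing mod 46 at every step), the values f(0), f(1), …, f(45) are: 0, 1, 2, 3, 4, 41, 6, 39, 8, 9, 36, 35, 12, 13, 32, 31, 16, 29, 18, 27, 26, 25, 24, 23, 24, 25, 26, 27, 18, 29, 16, 31, 32, 13, 12, 35, 36, 9, 8, 39, 6, 41, 4, 3, 2, 1.
The distinct values are {0, 1, 2, 3, 4, 6, 8, 9, 12, 13, 16, 18, 23, 24, 25, 26, 27, 29, 31, 32, 35, 36, 39, 41}; there are 24 of them.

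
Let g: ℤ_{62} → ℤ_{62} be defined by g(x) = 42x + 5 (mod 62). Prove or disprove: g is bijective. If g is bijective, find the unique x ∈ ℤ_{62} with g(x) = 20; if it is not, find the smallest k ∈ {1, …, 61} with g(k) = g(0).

Recall that injectivity means: for all s, t in the domain, g(s) = g(t) implies s = t.
We have gcd(42, 62) = 2 > 1. Taking s = 0 and t = 31: g(0) = 5 and g(31) = 42·31 + 5 = 1307 ≡ 5 (mod 62).
So g(0) = g(31) while 0 ≠ 31, therefore g is not injective, hence not bijective.
Since g is not bijective, we find the least positive k with g(k) = g(0): this means 42k ≡ 0 (mod 62), i.e. 62 ∣ 42k. Since gcd(42, 62) = 2, dividing through by 2 this holds exactly when 31 ∣ 21k, and as gcd(21, 31) = 1, exactly when 31 ∣ k.
The smallest positive such k is 31.

31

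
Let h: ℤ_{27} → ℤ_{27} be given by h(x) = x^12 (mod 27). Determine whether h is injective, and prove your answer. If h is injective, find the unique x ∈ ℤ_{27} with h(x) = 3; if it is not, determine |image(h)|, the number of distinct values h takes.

4

h(0) = 0^12 = 0.
h(3): Repeated squaring mod 27: 3^1 ≡ 3, 3^2 ≡ 3² = 9, 3^4 ≡ 9² = 81 ≡ 0, 3^8 ≡ 0² = 0. Since 12 = 8 + 4, 3^12 ≡ 0·0: 0·0 = 0. So 3^12 ≡ 0 (mod 27).
So h(0) = h(3) = 0 while 0 ≠ 3, so h is not injective.
Since h is not injective, we determine |image(h)|. Computing x^12 mod 27 for each x (by repeated squaring, reducing mod 27 at every step), the values h(0), h(1), …, h(26) are: 0, 1, 19, 0, 10, 10, 0, 19, 1, 0, 1, 19, 0, 10, 10, 0, 19, 1, 0, 1, 19, 0, 10, 10, 0, 19, 1.
The distinct values are {0, 1, 10, 19}; there are 4 of them.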